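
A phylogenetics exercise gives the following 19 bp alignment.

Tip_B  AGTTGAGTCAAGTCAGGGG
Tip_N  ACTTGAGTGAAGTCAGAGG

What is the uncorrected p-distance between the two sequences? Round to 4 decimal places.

The sequences differ at positions 2 (G/C), 9 (C/G), 17 (G/A).
There are 3 differences over 19 sites, so p = 3/19 = 0.1579.

0.1579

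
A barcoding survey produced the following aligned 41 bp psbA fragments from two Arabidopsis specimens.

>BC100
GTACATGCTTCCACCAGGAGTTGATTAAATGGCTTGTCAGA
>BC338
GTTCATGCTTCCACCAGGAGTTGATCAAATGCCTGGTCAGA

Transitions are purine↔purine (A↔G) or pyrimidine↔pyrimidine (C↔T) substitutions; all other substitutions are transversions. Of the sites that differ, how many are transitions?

1

Mismatches occur at site 3 (A↔T, transversion), site 26 (T↔C, transition), site 32 (G↔C, transversion), site 35 (T↔G, transversion).
Of the 4 differences, 1 transition and 3 transversions, so the answer is 1.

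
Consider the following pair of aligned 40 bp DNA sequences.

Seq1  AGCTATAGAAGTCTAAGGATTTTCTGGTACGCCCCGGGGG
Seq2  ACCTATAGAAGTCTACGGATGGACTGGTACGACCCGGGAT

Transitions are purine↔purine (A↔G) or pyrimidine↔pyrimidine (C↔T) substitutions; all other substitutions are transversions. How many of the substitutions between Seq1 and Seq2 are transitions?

The sequences differ at positions 2 (G/C, transversion), 16 (A/C, transversion), 21 (T/G, transversion), 22 (T/G, transversion), 23 (T/A, transversion), 32 (C/A, transversion), 39 (G/A, transition), 40 (G/T, transversion).
Of the 8 differences, 1 transition and 7 transversions, so the answer is 1.

1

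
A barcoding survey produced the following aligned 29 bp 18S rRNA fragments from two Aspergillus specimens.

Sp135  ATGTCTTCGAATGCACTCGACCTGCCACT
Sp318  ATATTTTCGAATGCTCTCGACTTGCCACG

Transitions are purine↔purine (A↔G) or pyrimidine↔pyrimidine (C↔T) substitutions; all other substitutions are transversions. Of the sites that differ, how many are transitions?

3

The sequences differ at positions 3 (G/A, transition), 5 (C/T, transition), 15 (A/T, transversion), 22 (C/T, transition), 29 (T/G, transversion).
Of the 5 differences, 3 transitions and 2 transversions, so the answer is 3.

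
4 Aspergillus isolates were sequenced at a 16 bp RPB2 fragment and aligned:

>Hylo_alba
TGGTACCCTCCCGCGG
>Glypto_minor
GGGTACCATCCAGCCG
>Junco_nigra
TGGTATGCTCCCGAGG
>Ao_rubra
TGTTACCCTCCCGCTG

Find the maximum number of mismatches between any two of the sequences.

7

Pairwise Hamming distances:
  Hylo_alba vs Glypto_minor: 4
  Hylo_alba vs Junco_nigra: 3
  Hylo_alba vs Ao_rubra: 2
  Glypto_minor vs Junco_nigra: 7
  Glypto_minor vs Ao_rubra: 5
  Junco_nigra vs Ao_rubra: 5
The largest is 7, between Glypto_minor and Junco_nigra.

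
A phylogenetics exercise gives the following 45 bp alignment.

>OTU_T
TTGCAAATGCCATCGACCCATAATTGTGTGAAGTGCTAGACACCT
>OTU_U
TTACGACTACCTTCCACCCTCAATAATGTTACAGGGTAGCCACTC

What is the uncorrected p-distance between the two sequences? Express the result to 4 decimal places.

0.4000

Differing sites — 3:G/A; 5:A/G; 7:A/C; 9:G/A; 12:A/T; 15:G/C; 20:A/T; 21:T/C; 25:T/A; 26:G/A; 30:G/T; 32:A/C; 33:G/A; 34:T/G; 36:C/G; 40:A/C; 44:C/T; 45:T/C.
There are 18 differences over 45 sites, so p = 18/45 = 0.4000.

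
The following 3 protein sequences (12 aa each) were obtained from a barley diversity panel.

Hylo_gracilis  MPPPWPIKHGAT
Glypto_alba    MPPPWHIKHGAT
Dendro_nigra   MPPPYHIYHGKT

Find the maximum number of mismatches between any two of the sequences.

Pairwise Hamming distances:
  Hylo_gracilis vs Glypto_alba: 1
  Hylo_gracilis vs Dendro_nigra: 4
  Glypto_alba vs Dendro_nigra: 3
The largest is 4, between Hylo_gracilis and Dendro_nigra.

4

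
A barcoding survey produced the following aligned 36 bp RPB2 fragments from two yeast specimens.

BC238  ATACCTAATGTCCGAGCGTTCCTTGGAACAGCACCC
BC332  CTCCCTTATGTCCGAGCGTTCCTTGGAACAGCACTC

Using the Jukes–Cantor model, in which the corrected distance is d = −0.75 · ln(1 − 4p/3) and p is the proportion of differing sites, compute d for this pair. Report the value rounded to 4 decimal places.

Differing sites — 1:A/C; 3:A/C; 7:A/T; 35:C/T.
p = 4/36 = 0.111111.
d = −0.75 · ln(1 − (4/3)·0.111111) = −0.75 · ln(0.851852) = −0.75 · (-0.160342) = 0.1203.

0.1203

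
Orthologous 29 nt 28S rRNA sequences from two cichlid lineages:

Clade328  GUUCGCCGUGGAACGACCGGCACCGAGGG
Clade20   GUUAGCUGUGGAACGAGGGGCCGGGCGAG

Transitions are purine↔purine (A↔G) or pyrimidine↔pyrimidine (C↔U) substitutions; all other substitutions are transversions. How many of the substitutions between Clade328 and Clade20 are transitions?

2

Mismatches occur at site 4 (C/A, transversion), site 7 (C/U, transition), site 17 (C/G, transversion), site 18 (C/G, transversion), site 22 (A/C, transversion), site 23 (C/G, transversion), site 24 (C/G, transversion), site 26 (A/C, transversion), site 28 (G/A, transition).
Of the 9 differences, 2 transitions and 7 transversions, so the answer is 2.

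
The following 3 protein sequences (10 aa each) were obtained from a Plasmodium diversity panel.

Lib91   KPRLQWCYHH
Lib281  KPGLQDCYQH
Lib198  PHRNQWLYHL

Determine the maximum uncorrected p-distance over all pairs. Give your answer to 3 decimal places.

0.800

Pairwise Hamming distances:
  Lib91 vs Lib281: 3
  Lib91 vs Lib198: 5
  Lib281 vs Lib198: 8
The largest is 8 mismatches, between Lib281 and Lib198; p = 8/10 = 0.800.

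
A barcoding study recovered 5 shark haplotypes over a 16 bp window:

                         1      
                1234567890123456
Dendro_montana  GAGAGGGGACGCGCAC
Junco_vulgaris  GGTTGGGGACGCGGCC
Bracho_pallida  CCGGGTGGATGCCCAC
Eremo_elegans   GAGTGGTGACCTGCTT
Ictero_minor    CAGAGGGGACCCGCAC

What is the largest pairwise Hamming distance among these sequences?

11

Pairwise Hamming distances:
  Dendro_montana vs Junco_vulgaris: 5
  Dendro_montana vs Bracho_pallida: 6
  Dendro_montana vs Eremo_elegans: 6
  Dendro_montana vs Ictero_minor: 2
  Junco_vulgaris vs Bracho_pallida: 9
  Junco_vulgaris vs Eremo_elegans: 8
  Junco_vulgaris vs Ictero_minor: 7
  Bracho_pallida vs Eremo_elegans: 11
  Bracho_pallida vs Ictero_minor: 6
  Eremo_elegans vs Ictero_minor: 6
The largest is 11, between Bracho_pallida and Eremo_elegans.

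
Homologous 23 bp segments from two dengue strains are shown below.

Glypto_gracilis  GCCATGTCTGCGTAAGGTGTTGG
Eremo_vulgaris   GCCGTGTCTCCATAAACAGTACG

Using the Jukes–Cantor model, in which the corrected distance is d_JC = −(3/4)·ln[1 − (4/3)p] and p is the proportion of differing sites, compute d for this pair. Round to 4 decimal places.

0.4674

Mismatches occur at site 4 (A↔G), site 10 (G↔C), site 12 (G↔A), site 16 (G↔A), site 17 (G↔C), site 18 (T↔A), site 21 (T↔A), site 22 (G↔C).
p = 8/23 = 0.347826.
d = −0.75 · ln(1 − (4/3)·0.347826) = −0.75 · ln(0.536232) = −0.75 · (-0.623188) = 0.4674.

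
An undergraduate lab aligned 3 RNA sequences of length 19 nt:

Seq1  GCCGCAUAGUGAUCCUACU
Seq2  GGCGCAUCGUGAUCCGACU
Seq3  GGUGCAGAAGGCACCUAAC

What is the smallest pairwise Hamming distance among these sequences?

Pairwise Hamming distances:
  Seq1 vs Seq2: 3
  Seq1 vs Seq3: 9
  Seq2 vs Seq3: 10
The smallest is 3, between Seq1 and Seq2.

3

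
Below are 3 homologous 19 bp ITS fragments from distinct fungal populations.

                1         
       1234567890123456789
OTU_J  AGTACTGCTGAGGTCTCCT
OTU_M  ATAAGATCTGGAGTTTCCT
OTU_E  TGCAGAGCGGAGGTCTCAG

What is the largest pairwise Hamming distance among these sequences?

10

Pairwise Hamming distances:
  OTU_J vs OTU_M: 8
  OTU_J vs OTU_E: 7
  OTU_M vs OTU_E: 10
The largest is 10, between OTU_M and OTU_E.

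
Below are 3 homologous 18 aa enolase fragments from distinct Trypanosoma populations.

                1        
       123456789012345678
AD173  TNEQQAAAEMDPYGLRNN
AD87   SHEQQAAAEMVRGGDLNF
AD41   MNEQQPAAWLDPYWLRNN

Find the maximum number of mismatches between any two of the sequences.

Pairwise Hamming distances:
  AD173 vs AD87: 8
  AD173 vs AD41: 5
  AD87 vs AD41: 12
The largest is 12, between AD87 and AD41.

12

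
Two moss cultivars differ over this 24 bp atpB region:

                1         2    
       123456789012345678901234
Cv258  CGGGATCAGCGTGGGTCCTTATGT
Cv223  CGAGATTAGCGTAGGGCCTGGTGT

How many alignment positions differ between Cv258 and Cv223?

Differing sites — 3:G/A; 7:C/T; 13:G/A; 16:T/G; 20:T/G; 21:A/G.
That gives 6 mismatches out of 24 aligned sites, so the Hamming distance is 6.

6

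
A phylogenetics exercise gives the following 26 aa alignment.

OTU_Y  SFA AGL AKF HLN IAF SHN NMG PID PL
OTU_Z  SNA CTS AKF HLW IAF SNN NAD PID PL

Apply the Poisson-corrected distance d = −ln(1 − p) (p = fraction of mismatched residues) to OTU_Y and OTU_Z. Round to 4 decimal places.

The sequences differ at positions 2 (F/N), 4 (A/C), 5 (G/T), 6 (L/S), 12 (N/W), 17 (H/N), 20 (M/A), 21 (G/D).
p = 8/26 = 0.307692.
d = −ln(1 − 0.307692) = −ln(0.692308) = 0.3677.

0.3677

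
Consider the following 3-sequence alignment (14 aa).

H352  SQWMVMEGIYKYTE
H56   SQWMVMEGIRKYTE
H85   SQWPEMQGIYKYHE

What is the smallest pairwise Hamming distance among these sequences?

1

Pairwise Hamming distances:
  H352 vs H56: 1
  H352 vs H85: 4
  H56 vs H85: 5
The smallest is 1, between H352 and H56.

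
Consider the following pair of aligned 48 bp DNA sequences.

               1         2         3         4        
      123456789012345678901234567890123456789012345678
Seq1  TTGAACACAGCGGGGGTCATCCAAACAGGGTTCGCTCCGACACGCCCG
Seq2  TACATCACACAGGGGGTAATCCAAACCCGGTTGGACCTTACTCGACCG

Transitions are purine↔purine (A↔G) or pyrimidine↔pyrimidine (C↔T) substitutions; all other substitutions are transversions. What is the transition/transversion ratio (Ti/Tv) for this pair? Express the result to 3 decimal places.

Mismatches occur at site 2 (T↔A, transversion), site 3 (G↔C, transversion), site 5 (A↔T, transversion), site 10 (G↔C, transversion), site 11 (C↔A, transversion), site 18 (C↔A, transversion), site 27 (A↔C, transversion), site 28 (G↔C, transversion), site 33 (C↔G, transversion), site 35 (C↔A, transversion), site 36 (T↔C, transition), site 38 (C↔T, transition), site 39 (G↔T, transversion), site 42 (A↔T, transversion), site 45 (C↔A, transversion).
Of the 15 differences, 2 transitions and 13 transversions, so Ti/Tv = 2/13 = 0.154.

0.154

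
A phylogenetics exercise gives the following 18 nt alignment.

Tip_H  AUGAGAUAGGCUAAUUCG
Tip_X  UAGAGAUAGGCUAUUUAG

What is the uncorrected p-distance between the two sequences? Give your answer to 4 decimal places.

0.2222

Mismatches occur at site 1 (A↔U), site 2 (U↔A), site 14 (A↔U), site 17 (C↔A).
There are 4 differences over 18 sites, so p = 4/18 = 0.2222.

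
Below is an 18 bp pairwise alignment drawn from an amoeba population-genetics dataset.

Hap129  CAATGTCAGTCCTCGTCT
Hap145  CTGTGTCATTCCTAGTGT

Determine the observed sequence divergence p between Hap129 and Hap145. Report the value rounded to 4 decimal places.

0.2778

Differing sites — 2:A/T; 3:A/G; 9:G/T; 14:C/A; 17:C/G.
There are 5 differences over 18 sites, so p = 5/18 = 0.2778.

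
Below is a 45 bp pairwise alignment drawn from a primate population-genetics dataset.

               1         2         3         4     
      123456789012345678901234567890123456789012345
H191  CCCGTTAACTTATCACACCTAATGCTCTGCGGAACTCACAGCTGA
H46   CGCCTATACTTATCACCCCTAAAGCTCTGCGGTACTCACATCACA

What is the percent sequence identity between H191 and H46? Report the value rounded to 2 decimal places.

The sequences differ at positions 2 (C/G), 4 (G/C), 6 (T/A), 7 (A/T), 17 (A/C), 23 (T/A), 33 (A/T), 41 (G/T), 43 (T/A), 44 (G/C).
35 of the 45 sites match, so the percent identity is 35/45 × 100 = 77.78%.

77.78%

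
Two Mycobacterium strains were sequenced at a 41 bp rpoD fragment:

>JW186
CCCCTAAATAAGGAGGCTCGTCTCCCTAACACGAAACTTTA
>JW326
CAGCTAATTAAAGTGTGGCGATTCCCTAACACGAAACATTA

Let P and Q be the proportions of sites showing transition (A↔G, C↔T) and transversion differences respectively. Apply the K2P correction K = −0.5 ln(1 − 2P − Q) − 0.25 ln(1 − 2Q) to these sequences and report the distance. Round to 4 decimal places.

The sequences differ at positions 2 (C/A, transversion), 3 (C/G, transversion), 8 (A/T, transversion), 12 (G/A, transition), 14 (A/T, transversion), 16 (G/T, transversion), 17 (C/G, transversion), 18 (T/G, transversion), 21 (T/A, transversion), 22 (C/T, transition), 38 (T/A, transversion).
Of the 11 differences, 2 transitions and 9 transversions over 41 sites: P = 2/41 = 0.048780, Q = 9/41 = 0.219512.
d = −0.5·ln(0.682928) − 0.25·ln(0.560976) = −0.5·(-0.381366) − 0.25·(-0.578077) = 0.3352.

0.3352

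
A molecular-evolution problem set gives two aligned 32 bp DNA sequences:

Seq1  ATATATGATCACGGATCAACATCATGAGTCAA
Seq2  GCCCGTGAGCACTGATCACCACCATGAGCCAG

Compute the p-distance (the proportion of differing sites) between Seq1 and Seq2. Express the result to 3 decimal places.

0.344

Mismatches occur at site 1 (A/G), site 2 (T/C), site 3 (A/C), site 4 (T/C), site 5 (A/G), site 9 (T/G), site 13 (G/T), site 19 (A/C), site 22 (T/C), site 29 (T/C), site 32 (A/G).
There are 11 differences over 32 sites, so p = 11/32 = 0.344.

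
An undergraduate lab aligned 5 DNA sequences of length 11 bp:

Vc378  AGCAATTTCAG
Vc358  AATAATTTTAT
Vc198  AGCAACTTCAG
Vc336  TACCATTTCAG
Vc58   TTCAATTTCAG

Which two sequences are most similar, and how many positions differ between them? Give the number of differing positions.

1

Pairwise Hamming distances:
  Vc378 vs Vc358: 4
  Vc378 vs Vc198: 1
  Vc378 vs Vc336: 3
  Vc378 vs Vc58: 2
  Vc358 vs Vc198: 5
  Vc358 vs Vc336: 5
  Vc358 vs Vc58: 5
  Vc198 vs Vc336: 4
  Vc198 vs Vc58: 3
  Vc336 vs Vc58: 2
The smallest is 1, between Vc378 and Vc198.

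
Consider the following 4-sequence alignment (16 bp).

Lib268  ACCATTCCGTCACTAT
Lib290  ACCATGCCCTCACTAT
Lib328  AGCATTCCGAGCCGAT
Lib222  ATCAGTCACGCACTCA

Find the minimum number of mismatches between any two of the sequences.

Pairwise Hamming distances:
  Lib268 vs Lib290: 2
  Lib268 vs Lib328: 5
  Lib268 vs Lib222: 7
  Lib290 vs Lib328: 7
  Lib290 vs Lib222: 7
  Lib328 vs Lib222: 10
The smallest is 2, between Lib268 and Lib290.

2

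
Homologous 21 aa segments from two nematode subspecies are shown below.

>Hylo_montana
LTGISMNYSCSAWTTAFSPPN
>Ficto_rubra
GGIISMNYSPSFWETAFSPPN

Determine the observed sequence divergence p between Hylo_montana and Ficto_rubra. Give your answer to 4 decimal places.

The sequences differ at positions 1 (L/G), 2 (T/G), 3 (G/I), 10 (C/P), 12 (A/F), 14 (T/E).
There are 6 differences over 21 sites, so p = 6/21 = 0.2857.

0.2857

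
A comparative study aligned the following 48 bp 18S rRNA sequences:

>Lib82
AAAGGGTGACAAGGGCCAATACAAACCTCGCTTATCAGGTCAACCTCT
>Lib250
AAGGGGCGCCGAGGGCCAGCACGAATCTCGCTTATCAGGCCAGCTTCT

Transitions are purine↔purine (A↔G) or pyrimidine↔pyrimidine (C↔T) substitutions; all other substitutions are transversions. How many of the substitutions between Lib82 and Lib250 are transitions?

Mismatches occur at site 3 (A/G, transition), site 7 (T/C, transition), site 9 (A/C, transversion), site 11 (A/G, transition), site 19 (A/G, transition), site 20 (T/C, transition), site 23 (A/G, transition), site 26 (C/T, transition), site 40 (T/C, transition), site 43 (A/G, transition), site 45 (C/T, transition).
Of the 11 differences, 10 transitions and 1 transversion, so the answer is 10.

10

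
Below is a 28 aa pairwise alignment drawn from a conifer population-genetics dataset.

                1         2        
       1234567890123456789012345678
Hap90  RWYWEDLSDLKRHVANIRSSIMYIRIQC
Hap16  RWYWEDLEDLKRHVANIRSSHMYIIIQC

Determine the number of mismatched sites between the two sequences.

Differing sites — 8:S/E; 21:I/H; 25:R/I.
That gives 3 mismatches out of 28 aligned sites, so the Hamming distance is 3.

3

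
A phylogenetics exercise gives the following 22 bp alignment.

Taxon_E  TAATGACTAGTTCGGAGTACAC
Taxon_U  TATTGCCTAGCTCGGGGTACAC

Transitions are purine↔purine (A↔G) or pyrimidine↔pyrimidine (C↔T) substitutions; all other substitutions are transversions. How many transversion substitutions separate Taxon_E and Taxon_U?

2

Mismatches occur at site 3 (A↔T, transversion), site 6 (A↔C, transversion), site 11 (T↔C, transition), site 16 (A↔G, transition).
Of the 4 differences, 2 transitions and 2 transversions, so the answer is 2.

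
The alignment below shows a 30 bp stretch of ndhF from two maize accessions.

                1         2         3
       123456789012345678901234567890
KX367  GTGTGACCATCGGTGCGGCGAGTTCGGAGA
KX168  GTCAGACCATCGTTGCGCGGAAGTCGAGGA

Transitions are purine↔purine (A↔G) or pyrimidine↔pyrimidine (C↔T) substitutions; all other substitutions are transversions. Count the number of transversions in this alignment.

The sequences differ at positions 3 (G/C, transversion), 4 (T/A, transversion), 13 (G/T, transversion), 18 (G/C, transversion), 19 (C/G, transversion), 22 (G/A, transition), 23 (T/G, transversion), 27 (G/A, transition), 28 (A/G, transition).
Of the 9 differences, 3 transitions and 6 transversions, so the answer is 6.

6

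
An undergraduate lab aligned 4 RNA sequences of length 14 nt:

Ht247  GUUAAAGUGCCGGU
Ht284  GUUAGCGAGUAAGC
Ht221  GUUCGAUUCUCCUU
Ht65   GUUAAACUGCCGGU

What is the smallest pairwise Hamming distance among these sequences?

Pairwise Hamming distances:
  Ht247 vs Ht284: 7
  Ht247 vs Ht221: 7
  Ht247 vs Ht65: 1
  Ht284 vs Ht221: 9
  Ht284 vs Ht65: 8
  Ht221 vs Ht65: 7
The smallest is 1, between Ht247 and Ht65.

1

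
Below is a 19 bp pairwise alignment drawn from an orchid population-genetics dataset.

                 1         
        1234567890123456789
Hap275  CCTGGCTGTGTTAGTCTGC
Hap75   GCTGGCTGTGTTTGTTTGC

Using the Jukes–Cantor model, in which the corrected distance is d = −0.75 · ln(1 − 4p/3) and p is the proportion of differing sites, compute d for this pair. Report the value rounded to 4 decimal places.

0.1773

Differing sites — 1:C/G; 13:A/T; 16:C/T.
p = 3/19 = 0.157895.
d = −0.75 · ln(1 − (4/3)·0.157895) = −0.75 · ln(0.789473) = −0.75 · (-0.236390) = 0.1773.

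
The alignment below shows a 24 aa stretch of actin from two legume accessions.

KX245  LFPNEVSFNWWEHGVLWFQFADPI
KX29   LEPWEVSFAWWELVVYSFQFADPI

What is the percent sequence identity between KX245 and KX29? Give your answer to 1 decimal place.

70.8%

Mismatches occur at site 2 (F↔E), site 4 (N↔W), site 9 (N↔A), site 13 (H↔L), site 14 (G↔V), site 16 (L↔Y), site 17 (W↔S).
17 of the 24 sites match, so the percent identity is 17/24 × 100 = 70.8%.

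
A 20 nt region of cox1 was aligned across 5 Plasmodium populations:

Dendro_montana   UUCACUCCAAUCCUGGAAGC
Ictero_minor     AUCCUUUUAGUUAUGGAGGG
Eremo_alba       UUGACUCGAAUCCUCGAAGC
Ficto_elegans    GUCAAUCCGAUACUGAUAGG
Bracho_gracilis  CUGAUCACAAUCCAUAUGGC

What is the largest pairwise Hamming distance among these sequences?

14

Pairwise Hamming distances:
  Dendro_montana vs Ictero_minor: 10
  Dendro_montana vs Eremo_alba: 3
  Dendro_montana vs Ficto_elegans: 7
  Dendro_montana vs Bracho_gracilis: 10
  Ictero_minor vs Eremo_alba: 12
  Ictero_minor vs Ficto_elegans: 12
  Ictero_minor vs Bracho_gracilis: 14
  Eremo_alba vs Ficto_elegans: 10
  Eremo_alba vs Bracho_gracilis: 10
  Ficto_elegans vs Bracho_gracilis: 11
The largest is 14, between Ictero_minor and Bracho_gracilis.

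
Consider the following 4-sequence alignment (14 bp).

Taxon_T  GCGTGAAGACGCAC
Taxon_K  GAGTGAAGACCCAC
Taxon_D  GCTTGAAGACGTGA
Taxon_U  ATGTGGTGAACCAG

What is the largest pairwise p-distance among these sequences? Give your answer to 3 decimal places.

Pairwise Hamming distances:
  Taxon_T vs Taxon_K: 2
  Taxon_T vs Taxon_D: 4
  Taxon_T vs Taxon_U: 7
  Taxon_K vs Taxon_D: 6
  Taxon_K vs Taxon_U: 6
  Taxon_D vs Taxon_U: 10
The largest is 10 mismatches, between Taxon_D and Taxon_U; p = 10/14 = 0.714.

0.714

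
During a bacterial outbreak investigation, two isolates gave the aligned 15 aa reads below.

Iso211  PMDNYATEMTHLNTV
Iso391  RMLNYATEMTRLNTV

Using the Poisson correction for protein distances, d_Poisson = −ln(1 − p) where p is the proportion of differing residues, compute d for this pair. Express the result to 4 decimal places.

The sequences differ at positions 1 (P/R), 3 (D/L), 11 (H/R).
p = 3/15 = 0.200000.
d = −ln(1 − 0.200000) = −ln(0.800000) = 0.2231.

0.2231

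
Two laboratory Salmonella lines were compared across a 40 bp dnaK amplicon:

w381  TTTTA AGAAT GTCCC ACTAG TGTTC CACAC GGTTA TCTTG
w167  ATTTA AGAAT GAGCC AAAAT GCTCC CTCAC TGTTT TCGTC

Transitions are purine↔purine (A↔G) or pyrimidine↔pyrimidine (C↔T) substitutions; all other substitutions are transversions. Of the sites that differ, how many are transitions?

1

Mismatches occur at site 1 (T↔A, transversion), site 12 (T↔A, transversion), site 13 (C↔G, transversion), site 17 (C↔A, transversion), site 18 (T↔A, transversion), site 20 (G↔T, transversion), site 21 (T↔G, transversion), site 22 (G↔C, transversion), site 24 (T↔C, transition), site 27 (A↔T, transversion), site 31 (G↔T, transversion), site 35 (A↔T, transversion), site 38 (T↔G, transversion), site 40 (G↔C, transversion).
Of the 14 differences, 1 transition and 13 transversions, so the answer is 1.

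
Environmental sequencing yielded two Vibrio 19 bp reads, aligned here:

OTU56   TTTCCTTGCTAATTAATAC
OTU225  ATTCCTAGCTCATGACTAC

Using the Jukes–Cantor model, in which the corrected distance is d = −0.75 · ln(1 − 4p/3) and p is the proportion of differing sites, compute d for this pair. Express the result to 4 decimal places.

0.3241

The sequences differ at positions 1 (T/A), 7 (T/A), 11 (A/C), 14 (T/G), 16 (A/C).
p = 5/19 = 0.263158.
d = −0.75 · ln(1 − (4/3)·0.263158) = −0.75 · ln(0.649123) = −0.75 · (-0.432133) = 0.3241.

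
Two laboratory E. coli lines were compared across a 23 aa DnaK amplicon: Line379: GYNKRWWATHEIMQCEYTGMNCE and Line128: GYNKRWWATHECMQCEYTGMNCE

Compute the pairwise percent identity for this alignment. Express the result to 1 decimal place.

95.7%

A single mismatch occurs at site 12 (I/C).
22 of the 23 sites match, so the percent identity is 22/23 × 100 = 95.7%.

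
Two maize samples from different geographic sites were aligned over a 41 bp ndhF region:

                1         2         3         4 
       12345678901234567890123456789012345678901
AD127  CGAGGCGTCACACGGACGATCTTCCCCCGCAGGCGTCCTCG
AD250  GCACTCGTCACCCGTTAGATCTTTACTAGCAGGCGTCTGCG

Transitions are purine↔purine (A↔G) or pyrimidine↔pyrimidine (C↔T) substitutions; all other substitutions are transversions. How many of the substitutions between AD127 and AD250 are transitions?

Differing sites — 1:C/G (Tv); 2:G/C (Tv); 4:G/C (Tv); 5:G/T (Tv); 12:A/C (Tv); 15:G/T (Tv); 16:A/T (Tv); 17:C/A (Tv); 24:C/T (Ti); 25:C/A (Tv); 27:C/T (Ti); 28:C/A (Tv); 38:C/T (Ti); 39:T/G (Tv).
Of the 14 differences, 3 transitions and 11 transversions, so the answer is 3.

3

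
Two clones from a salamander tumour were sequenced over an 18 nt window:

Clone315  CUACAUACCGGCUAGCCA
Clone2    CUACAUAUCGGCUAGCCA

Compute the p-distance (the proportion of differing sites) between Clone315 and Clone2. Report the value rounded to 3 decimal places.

Differing sites — 8:C/U.
There are 1 differences over 18 sites, so p = 1/18 = 0.056.

0.056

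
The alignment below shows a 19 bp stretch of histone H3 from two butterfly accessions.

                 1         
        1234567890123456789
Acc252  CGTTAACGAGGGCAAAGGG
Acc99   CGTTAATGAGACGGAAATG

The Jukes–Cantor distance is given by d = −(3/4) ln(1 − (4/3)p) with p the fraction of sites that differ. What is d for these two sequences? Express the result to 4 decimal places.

Differing sites — 7:C/T; 11:G/A; 12:G/C; 13:C/G; 14:A/G; 17:G/A; 18:G/T.
p = 7/19 = 0.368421.
d = −0.75 · ln(1 − (4/3)·0.368421) = −0.75 · ln(0.508772) = −0.75 · (-0.675755) = 0.5068.

0.5068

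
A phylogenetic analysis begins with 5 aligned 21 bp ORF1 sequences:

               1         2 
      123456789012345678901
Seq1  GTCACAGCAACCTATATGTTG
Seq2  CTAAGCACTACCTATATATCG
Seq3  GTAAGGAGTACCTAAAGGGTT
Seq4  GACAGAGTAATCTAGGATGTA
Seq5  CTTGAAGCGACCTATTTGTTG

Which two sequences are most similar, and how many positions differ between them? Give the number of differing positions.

Pairwise Hamming distances:
  Seq1 vs Seq2: 8
  Seq1 vs Seq3: 10
  Seq1 vs Seq4: 10
  Seq1 vs Seq5: 6
  Seq2 vs Seq3: 9
  Seq2 vs Seq4: 15
  Seq2 vs Seq5: 9
  Seq3 vs Seq4: 12
  Seq3 vs Seq5: 13
  Seq4 vs Seq5: 14
The smallest is 6, between Seq1 and Seq5.

6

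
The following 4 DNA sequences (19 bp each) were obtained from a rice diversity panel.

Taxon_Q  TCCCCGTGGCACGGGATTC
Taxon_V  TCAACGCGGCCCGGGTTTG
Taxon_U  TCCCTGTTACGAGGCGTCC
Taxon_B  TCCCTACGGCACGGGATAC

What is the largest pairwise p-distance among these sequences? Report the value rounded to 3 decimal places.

0.632

Pairwise Hamming distances:
  Taxon_Q vs Taxon_V: 6
  Taxon_Q vs Taxon_U: 8
  Taxon_Q vs Taxon_B: 4
  Taxon_V vs Taxon_U: 12
  Taxon_V vs Taxon_B: 8
  Taxon_U vs Taxon_B: 9
The largest is 12 mismatches, between Taxon_V and Taxon_U; p = 12/19 = 0.632.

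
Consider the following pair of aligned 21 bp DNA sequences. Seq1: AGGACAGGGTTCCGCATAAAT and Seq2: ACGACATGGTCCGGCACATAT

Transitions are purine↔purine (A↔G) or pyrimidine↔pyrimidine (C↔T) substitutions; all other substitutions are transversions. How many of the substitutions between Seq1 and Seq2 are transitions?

The sequences differ at positions 2 (G/C, transversion), 7 (G/T, transversion), 11 (T/C, transition), 13 (C/G, transversion), 17 (T/C, transition), 19 (A/T, transversion).
Of the 6 differences, 2 transitions and 4 transversions, so the answer is 2.

2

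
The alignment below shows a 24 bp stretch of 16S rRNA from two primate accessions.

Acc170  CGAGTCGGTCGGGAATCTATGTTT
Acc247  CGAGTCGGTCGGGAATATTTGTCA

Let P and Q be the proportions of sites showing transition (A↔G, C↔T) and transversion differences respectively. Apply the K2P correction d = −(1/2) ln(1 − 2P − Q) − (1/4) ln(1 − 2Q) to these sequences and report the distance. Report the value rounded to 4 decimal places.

The sequences differ at positions 17 (C/A, transversion), 19 (A/T, transversion), 23 (T/C, transition), 24 (T/A, transversion).
Of the 4 differences, 1 transition and 3 transversions over 24 sites: P = 1/24 = 0.041667, Q = 3/24 = 0.125000.
d = −0.5·ln(0.791666) − 0.25·ln(0.750000) = −0.5·(-0.233616) − 0.25·(-0.287682) = 0.1887.

0.1887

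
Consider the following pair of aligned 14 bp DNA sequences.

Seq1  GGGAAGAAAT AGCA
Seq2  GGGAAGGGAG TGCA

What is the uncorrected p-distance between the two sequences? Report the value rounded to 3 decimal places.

0.286

Mismatches occur at site 7 (A→G), site 8 (A→G), site 10 (T→G), site 11 (A→T).
There are 4 differences over 14 sites, so p = 4/14 = 0.286.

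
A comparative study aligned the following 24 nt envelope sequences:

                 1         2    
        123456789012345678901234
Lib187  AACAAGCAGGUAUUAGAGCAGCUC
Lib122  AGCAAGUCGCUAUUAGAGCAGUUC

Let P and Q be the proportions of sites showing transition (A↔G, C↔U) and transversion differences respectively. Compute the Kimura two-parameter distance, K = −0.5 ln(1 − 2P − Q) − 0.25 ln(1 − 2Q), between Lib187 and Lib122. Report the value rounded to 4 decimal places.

0.2483

Differing sites — 2:A/G (Ti); 7:C/U (Ti); 8:A/C (Tv); 10:G/C (Tv); 22:C/U (Ti).
Of the 5 differences, 3 transitions and 2 transversions over 24 sites: P = 3/24 = 0.125000, Q = 2/24 = 0.083333.
d = −0.5·ln(0.666667) − 0.25·ln(0.833334) = −0.5·(-0.405465) − 0.25·(-0.182321) = 0.2483.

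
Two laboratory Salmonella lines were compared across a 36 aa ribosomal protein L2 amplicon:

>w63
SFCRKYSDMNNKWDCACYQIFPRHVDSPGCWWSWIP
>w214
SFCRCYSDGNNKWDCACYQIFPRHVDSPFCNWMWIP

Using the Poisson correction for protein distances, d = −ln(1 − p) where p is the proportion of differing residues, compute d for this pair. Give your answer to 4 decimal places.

0.1495

The sequences differ at positions 5 (K/C), 9 (M/G), 29 (G/F), 31 (W/N), 33 (S/M).
p = 5/36 = 0.138889.
d = −ln(1 − 0.138889) = −ln(0.861111) = 0.1495.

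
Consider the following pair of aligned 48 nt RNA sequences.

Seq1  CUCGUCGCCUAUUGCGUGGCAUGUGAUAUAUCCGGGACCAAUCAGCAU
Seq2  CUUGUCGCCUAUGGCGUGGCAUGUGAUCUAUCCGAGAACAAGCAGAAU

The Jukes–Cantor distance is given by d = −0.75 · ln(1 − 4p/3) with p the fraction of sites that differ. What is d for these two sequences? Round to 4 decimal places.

0.1622

Differing sites — 3:C/U; 13:U/G; 28:A/C; 35:G/A; 38:C/A; 42:U/G; 46:C/A.
p = 7/48 = 0.145833.
d = −0.75 · ln(1 − (4/3)·0.145833) = −0.75 · ln(0.805556) = −0.75 · (-0.216223) = 0.1622.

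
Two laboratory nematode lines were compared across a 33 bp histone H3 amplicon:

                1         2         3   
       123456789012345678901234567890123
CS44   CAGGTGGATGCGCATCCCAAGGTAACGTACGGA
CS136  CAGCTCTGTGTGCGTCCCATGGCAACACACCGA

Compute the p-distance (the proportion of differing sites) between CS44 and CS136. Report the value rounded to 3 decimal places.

0.333

Mismatches occur at site 4 (G→C), site 6 (G→C), site 7 (G→T), site 8 (A→G), site 11 (C→T), site 14 (A→G), site 20 (A→T), site 23 (T→C), site 27 (G→A), site 28 (T→C), site 31 (G→C).
There are 11 differences over 33 sites, so p = 11/33 = 0.333.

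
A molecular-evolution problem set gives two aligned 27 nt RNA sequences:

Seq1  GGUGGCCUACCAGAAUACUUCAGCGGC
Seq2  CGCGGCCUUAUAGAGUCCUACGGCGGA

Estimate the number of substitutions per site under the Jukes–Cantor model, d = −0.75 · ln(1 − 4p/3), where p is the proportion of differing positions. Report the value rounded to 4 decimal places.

0.5107

Differing sites — 1:G/C; 3:U/C; 9:A/U; 10:C/A; 11:C/U; 15:A/G; 17:A/C; 20:U/A; 22:A/G; 27:C/A.
p = 10/27 = 0.370370.
d = −0.75 · ln(1 − (4/3)·0.370370) = −0.75 · ln(0.506173) = −0.75 · (-0.680877) = 0.5107.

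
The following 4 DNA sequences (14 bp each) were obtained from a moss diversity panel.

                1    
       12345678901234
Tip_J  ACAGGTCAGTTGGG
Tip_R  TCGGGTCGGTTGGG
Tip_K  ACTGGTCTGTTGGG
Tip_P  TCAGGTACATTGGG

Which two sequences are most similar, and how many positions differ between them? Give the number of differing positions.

Pairwise Hamming distances:
  Tip_J vs Tip_R: 3
  Tip_J vs Tip_K: 2
  Tip_J vs Tip_P: 4
  Tip_R vs Tip_K: 3
  Tip_R vs Tip_P: 4
  Tip_K vs Tip_P: 5
The smallest is 2, between Tip_J and Tip_K.

2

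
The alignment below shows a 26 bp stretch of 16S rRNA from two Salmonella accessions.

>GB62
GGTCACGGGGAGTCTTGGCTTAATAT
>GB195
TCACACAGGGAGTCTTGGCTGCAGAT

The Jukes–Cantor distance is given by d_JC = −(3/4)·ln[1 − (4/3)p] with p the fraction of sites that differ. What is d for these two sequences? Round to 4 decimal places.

The sequences differ at positions 1 (G/T), 2 (G/C), 3 (T/A), 7 (G/A), 21 (T/G), 22 (A/C), 24 (T/G).
p = 7/26 = 0.269231.
d = −0.75 · ln(1 − (4/3)·0.269231) = −0.75 · ln(0.641025) = −0.75 · (-0.444687) = 0.3335.

0.3335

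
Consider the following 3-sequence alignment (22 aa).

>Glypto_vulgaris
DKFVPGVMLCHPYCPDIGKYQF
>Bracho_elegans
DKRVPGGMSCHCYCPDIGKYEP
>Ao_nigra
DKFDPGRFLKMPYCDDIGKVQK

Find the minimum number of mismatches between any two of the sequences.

6

Pairwise Hamming distances:
  Glypto_vulgaris vs Bracho_elegans: 6
  Glypto_vulgaris vs Ao_nigra: 8
  Bracho_elegans vs Ao_nigra: 12
The smallest is 6, between Glypto_vulgaris and Bracho_elegans.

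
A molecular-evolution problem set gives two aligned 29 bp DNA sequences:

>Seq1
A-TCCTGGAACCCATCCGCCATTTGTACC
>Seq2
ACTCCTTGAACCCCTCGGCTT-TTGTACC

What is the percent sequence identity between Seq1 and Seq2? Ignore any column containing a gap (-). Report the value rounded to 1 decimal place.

81.5%

Excluding the 2 gap columns leaves 27 comparable sites.
The sequences differ at positions 7 (G/T), 14 (A/C), 17 (C/G), 20 (C/T), 21 (A/T).
22 of the 27 comparable sites match, so the percent identity is 22/27 × 100 = 81.5%.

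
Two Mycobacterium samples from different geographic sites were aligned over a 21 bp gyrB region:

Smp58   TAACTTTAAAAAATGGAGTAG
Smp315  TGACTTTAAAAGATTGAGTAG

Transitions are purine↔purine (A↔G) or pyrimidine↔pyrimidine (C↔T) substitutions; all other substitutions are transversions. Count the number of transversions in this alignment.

The sequences differ at positions 2 (A/G, transition), 12 (A/G, transition), 15 (G/T, transversion).
Of the 3 differences, 2 transitions and 1 transversion, so the answer is 1.

1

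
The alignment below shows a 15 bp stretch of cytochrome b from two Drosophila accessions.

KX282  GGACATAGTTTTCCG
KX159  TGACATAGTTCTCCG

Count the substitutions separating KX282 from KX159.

2

Differing sites — 1:G/T; 11:T/C.
That gives 2 mismatches out of 15 aligned sites, so the Hamming distance is 2.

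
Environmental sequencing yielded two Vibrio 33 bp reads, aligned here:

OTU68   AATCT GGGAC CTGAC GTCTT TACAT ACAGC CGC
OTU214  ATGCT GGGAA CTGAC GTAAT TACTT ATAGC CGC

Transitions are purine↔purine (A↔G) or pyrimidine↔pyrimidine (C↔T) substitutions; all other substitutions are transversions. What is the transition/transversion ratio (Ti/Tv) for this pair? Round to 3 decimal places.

Mismatches occur at site 2 (A→T, transversion), site 3 (T→G, transversion), site 10 (C→A, transversion), site 18 (C→A, transversion), site 19 (T→A, transversion), site 24 (A→T, transversion), site 27 (C→T, transition).
Of the 7 differences, 1 transition and 6 transversions, so Ti/Tv = 1/6 = 0.167.

0.167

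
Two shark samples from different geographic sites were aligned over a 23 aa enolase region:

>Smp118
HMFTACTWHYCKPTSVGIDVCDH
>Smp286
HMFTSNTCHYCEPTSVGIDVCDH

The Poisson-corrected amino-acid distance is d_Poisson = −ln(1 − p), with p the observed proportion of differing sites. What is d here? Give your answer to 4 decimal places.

Mismatches occur at site 5 (A→S), site 6 (C→N), site 8 (W→C), site 12 (K→E).
p = 4/23 = 0.173913.
d = −ln(1 − 0.173913) = −ln(0.826087) = 0.1911.

0.1911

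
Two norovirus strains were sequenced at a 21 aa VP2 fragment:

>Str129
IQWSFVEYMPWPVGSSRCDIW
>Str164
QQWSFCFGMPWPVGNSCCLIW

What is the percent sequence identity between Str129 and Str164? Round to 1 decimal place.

The sequences differ at positions 1 (I/Q), 6 (V/C), 7 (E/F), 8 (Y/G), 15 (S/N), 17 (R/C), 19 (D/L).
14 of the 21 sites match, so the percent identity is 14/21 × 100 = 66.7%.

66.7%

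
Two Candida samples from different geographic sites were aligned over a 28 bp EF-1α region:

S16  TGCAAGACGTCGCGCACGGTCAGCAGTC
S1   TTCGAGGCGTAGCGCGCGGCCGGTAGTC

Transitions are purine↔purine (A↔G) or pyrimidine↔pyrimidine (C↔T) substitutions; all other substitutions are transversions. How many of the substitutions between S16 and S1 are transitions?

6

The sequences differ at positions 2 (G/T, transversion), 4 (A/G, transition), 7 (A/G, transition), 11 (C/A, transversion), 16 (A/G, transition), 20 (T/C, transition), 22 (A/G, transition), 24 (C/T, transition).
Of the 8 differences, 6 transitions and 2 transversions, so the answer is 6.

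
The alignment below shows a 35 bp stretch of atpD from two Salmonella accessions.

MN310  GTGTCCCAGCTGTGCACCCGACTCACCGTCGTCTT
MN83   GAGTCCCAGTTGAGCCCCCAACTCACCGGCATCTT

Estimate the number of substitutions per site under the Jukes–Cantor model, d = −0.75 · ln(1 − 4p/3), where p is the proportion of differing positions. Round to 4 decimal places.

The sequences differ at positions 2 (T/A), 10 (C/T), 13 (T/A), 16 (A/C), 20 (G/A), 29 (T/G), 31 (G/A).
p = 7/35 = 0.200000.
d = −0.75 · ln(1 − (4/3)·0.200000) = −0.75 · ln(0.733333) = −0.75 · (-0.310155) = 0.2326.

0.2326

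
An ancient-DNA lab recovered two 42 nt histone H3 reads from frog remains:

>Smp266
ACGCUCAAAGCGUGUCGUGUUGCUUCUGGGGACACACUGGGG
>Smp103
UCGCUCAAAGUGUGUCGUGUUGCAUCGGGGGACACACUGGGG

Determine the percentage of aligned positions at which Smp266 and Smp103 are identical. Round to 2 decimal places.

90.48%

Mismatches occur at site 1 (A↔U), site 11 (C↔U), site 24 (U↔A), site 27 (U↔G).
38 of the 42 sites match, so the percent identity is 38/42 × 100 = 90.48%.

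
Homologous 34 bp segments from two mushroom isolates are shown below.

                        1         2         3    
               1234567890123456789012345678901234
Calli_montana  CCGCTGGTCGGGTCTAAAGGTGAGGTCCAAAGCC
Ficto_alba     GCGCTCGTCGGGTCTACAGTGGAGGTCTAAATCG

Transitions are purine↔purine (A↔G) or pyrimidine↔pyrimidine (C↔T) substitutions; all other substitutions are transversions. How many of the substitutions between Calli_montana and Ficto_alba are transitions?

1

Mismatches occur at site 1 (C/G, transversion), site 6 (G/C, transversion), site 17 (A/C, transversion), site 20 (G/T, transversion), site 21 (T/G, transversion), site 28 (C/T, transition), site 32 (G/T, transversion), site 34 (C/G, transversion).
Of the 8 differences, 1 transition and 7 transversions, so the answer is 1.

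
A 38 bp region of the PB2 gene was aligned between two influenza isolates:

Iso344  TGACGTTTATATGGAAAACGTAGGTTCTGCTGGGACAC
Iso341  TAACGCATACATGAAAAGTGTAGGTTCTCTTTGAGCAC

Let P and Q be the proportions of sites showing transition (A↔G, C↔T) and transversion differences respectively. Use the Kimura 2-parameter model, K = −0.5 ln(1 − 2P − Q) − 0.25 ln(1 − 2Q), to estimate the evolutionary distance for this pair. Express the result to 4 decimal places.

0.4451

Differing sites — 2:G/A (Ti); 6:T/C (Ti); 7:T/A (Tv); 10:T/C (Ti); 14:G/A (Ti); 18:A/G (Ti); 19:C/T (Ti); 29:G/C (Tv); 30:C/T (Ti); 32:G/T (Tv); 34:G/A (Ti); 35:A/G (Ti).
Of the 12 differences, 9 transitions and 3 transversions over 38 sites: P = 9/38 = 0.236842, Q = 3/38 = 0.078947.
d = −0.5·ln(0.447369) − 0.25·ln(0.842106) = −0.5·(-0.804372) − 0.25·(-0.171849) = 0.4451.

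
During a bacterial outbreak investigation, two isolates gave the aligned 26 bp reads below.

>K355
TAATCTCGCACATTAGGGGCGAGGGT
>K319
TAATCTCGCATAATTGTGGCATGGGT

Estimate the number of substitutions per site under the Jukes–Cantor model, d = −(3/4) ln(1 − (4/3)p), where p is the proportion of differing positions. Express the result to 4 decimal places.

Differing sites — 11:C/T; 13:T/A; 15:A/T; 17:G/T; 21:G/A; 22:A/T.
p = 6/26 = 0.230769.
d = −0.75 · ln(1 − (4/3)·0.230769) = −0.75 · ln(0.692308) = −0.75 · (-0.367724) = 0.2758.

0.2758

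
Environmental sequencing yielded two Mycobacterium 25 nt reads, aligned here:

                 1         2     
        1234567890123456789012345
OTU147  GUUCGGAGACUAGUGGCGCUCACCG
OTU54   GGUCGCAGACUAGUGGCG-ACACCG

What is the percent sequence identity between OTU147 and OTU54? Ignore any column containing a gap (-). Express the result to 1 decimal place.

87.5%

Excluding the 1 gap column leaves 24 comparable sites.
The sequences differ at positions 2 (U/G), 6 (G/C), 20 (U/A).
21 of the 24 comparable sites match, so the percent identity is 21/24 × 100 = 87.5%.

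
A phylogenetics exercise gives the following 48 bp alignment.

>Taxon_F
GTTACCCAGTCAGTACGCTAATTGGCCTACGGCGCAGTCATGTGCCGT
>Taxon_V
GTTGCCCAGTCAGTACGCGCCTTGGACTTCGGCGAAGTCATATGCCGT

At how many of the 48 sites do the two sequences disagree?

The sequences differ at positions 4 (A/G), 19 (T/G), 20 (A/C), 21 (A/C), 26 (C/A), 29 (A/T), 35 (C/A), 42 (G/A).
That gives 8 mismatches out of 48 aligned sites, so the Hamming distance is 8.

8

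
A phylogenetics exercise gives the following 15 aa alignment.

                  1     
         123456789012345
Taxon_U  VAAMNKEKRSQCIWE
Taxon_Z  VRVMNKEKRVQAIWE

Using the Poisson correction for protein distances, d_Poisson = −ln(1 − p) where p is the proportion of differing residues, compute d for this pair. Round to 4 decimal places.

Mismatches occur at site 2 (A/R), site 3 (A/V), site 10 (S/V), site 12 (C/A).
p = 4/15 = 0.266667.
d = −ln(1 − 0.266667) = −ln(0.733333) = 0.3102.

0.3102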